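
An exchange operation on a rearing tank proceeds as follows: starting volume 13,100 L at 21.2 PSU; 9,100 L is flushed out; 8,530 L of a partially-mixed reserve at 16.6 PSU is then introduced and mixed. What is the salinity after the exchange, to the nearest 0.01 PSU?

18.07 PSU

Remaining after removal: 4,000 L at 21.2 PSU (salt = 84,800)
After addition: salt = 84,800 + 8,530×16.6 = 226,398; volume = 12,530 L
S = 226,398 / 12,530 = 18.0685 PSU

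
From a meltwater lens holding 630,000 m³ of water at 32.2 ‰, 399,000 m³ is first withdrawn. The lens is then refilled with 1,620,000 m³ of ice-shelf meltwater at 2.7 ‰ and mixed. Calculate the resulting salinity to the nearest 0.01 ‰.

Remaining after removal: 231,000 m³ at 32.2 ‰ (salt = 7,438,200)
After addition: salt = 7,438,200 + 1,620,000×2.7 = 11,812,200; volume = 1,851,000 m³
S = 11,812,200 / 1,851,000 = 6.3815 ‰

6.38 ‰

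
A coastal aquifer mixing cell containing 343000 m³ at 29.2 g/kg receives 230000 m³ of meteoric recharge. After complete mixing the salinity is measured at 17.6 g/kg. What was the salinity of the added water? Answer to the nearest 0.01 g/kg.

0.30 g/kg

Salt balance: 343,000×29.2 + 230,000×S = 573,000×17.6
10,015,600 + 230,000·S = 10,084,800
S = (10,084,800 − 10,015,600) / 230,000 = 0.3009 g/kg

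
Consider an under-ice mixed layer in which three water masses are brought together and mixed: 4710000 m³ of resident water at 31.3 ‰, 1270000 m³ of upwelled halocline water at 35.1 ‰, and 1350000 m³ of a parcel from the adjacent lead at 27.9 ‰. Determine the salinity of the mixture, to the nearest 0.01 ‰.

31.33 ‰

Conserving salt mass:
salt = 4,710,000×31.3 + 1,270,000×35.1 + 1,350,000×27.9 = 147,423,000 + 44,577,000 + 37,665,000 = 229,665,000
volume = 4,710,000 + 1,270,000 + 1,350,000 = 7,330,000 m³
S = 229,665,000 / 7,330,000 = 31.3322 ‰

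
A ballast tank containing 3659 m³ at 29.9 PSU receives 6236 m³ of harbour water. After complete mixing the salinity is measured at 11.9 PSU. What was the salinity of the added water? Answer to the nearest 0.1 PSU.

1.3 PSU

Salt balance: 3,659×29.9 + 6,236×S = 9,895×11.9
109,404.1 + 6,236·S = 117,750.5
S = (117,750.5 − 109,404.1) / 6,236 = 1.3384 PSU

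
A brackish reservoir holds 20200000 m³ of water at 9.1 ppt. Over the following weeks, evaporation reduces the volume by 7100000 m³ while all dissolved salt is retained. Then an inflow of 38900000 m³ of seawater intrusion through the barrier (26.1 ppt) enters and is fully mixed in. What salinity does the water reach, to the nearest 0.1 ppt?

23.1 ppt

After evaporation: salt = 20,200,000×9.1 = 183,820,000; volume = 20,200,000 − 7,100,000 = 13,100,000 m³
After mixing: salt = 183,820,000 + 38,900,000×26.1 = 1,199,110,000; volume = 13,100,000 + 38,900,000 = 52,000,000 m³
S = 1,199,110,000 / 52,000,000 = 23.0598 ppt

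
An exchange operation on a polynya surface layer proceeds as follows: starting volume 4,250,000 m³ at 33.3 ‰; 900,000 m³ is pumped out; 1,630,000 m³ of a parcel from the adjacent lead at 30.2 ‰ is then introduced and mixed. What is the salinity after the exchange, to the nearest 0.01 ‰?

32.29 ‰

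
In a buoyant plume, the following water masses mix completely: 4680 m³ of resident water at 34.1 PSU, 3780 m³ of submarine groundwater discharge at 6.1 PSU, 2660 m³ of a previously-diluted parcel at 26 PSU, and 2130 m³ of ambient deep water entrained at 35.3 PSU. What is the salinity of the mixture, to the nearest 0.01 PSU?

24.68 PSU

By conservation of dissolved salt,
salt = 4,680×34.1 + 3,780×6.1 + 2,660×26 + 2,130×35.3 = 159,588 + 23,058 + 69,160 + 75,189 = 326,995
volume = 4,680 + 3,780 + 2,660 + 2,130 = 13,250 m³
S = 326,995 / 13,250 = 24.6789 PSU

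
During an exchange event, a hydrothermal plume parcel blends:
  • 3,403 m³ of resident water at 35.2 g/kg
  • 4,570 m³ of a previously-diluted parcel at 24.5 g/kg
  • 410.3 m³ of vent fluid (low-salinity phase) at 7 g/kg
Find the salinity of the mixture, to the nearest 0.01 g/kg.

27.99 g/kg

Mass of salt is conserved:
salt = 3,403×35.2 + 4,570×24.5 + 410.3×7 = 119,785.6 + 111,965 + 2,872.1 = 234,622.7
volume = 3,403 + 4,570 + 410.3 = 8,383.3 m³
S = 234,622.7 / 8,383.3 = 27.9869 g/kg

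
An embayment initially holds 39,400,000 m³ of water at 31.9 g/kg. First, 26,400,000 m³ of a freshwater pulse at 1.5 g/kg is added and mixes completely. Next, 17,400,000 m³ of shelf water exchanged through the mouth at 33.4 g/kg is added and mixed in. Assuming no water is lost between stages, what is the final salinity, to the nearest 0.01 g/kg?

Weighted by volume,
Initial salt = 39,400,000×31.9 = 1,256,860,000
After stage 1: salt = 1,256,860,000 + 26,400,000×1.5 = 1,296,460,000; volume = 65,800,000 m³; S = 19.703 g/kg
After stage 2: salt = 1,296,460,000 + 17,400,000×33.4 = 1,877,620,000; volume = 83,200,000 m³
S = 1,877,620,000 / 83,200,000 = 22.5675 g/kg

22.57 g/kg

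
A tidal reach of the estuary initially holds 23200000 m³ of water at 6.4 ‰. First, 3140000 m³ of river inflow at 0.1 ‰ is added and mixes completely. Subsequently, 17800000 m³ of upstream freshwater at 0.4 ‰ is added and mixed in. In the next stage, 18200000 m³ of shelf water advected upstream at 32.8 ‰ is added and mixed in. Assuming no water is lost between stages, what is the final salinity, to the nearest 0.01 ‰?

12.08 ‰

Total salt / total volume:
Initial salt = 23,200,000×6.4 = 148,480,000
After stage 1: salt = 148,480,000 + 3,140,000×0.1 = 148,794,000; volume = 26,340,000 m³; S = 5.649 ‰
After stage 2: salt = 148,794,000 + 17,800,000×0.4 = 155,914,000; volume = 44,140,000 m³; S = 3.532 ‰
After stage 3: salt = 155,914,000 + 18,200,000×32.8 = 752,874,000; volume = 62,340,000 m³
S = 752,874,000 / 62,340,000 = 12.0769 ‰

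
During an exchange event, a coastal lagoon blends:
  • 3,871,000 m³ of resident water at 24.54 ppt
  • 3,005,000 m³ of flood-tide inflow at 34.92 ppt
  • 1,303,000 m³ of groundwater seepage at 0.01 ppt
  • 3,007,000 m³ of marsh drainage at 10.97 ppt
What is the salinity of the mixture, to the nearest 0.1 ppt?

20.8 ppt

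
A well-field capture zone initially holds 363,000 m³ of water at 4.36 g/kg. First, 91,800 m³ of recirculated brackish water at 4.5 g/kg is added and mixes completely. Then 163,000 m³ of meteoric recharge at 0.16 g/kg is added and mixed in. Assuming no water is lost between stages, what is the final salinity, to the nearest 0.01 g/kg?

Weighted by volume,
Initial salt = 363,000×4.36 = 1,582,680
After stage 1: salt = 1,582,680 + 91,800×4.5 = 1,995,780; volume = 454,800 m³; S = 4.388 g/kg
After stage 2: salt = 1,995,780 + 163,000×0.16 = 2,021,860; volume = 617,800 m³
S = 2,021,860 / 617,800 = 3.2727 g/kg

3.27 g/kg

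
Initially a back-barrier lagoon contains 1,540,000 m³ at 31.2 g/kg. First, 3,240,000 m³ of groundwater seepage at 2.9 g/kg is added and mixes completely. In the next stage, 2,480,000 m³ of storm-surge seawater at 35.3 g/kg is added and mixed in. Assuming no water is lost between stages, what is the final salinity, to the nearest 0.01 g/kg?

Weighted by volume,
Initial salt = 1,540,000×31.2 = 48,048,000
After stage 1: salt = 48,048,000 + 3,240,000×2.9 = 57,444,000; volume = 4,780,000 m³; S = 12.018 g/kg
After stage 2: salt = 57,444,000 + 2,480,000×35.3 = 144,988,000; volume = 7,260,000 m³
S = 144,988,000 / 7,260,000 = 19.9708 g/kg

19.97 g/kg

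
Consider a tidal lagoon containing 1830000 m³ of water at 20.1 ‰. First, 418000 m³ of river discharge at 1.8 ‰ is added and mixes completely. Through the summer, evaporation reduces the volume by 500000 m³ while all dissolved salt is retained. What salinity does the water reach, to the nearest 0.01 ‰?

21.47 ‰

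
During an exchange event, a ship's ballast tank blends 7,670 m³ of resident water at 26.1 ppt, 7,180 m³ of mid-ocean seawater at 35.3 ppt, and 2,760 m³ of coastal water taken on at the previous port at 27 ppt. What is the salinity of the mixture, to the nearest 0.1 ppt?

30.0 ppt

By conservation of dissolved salt,
salt = 7,670×26.1 + 7,180×35.3 + 2,760×27 = 200,187 + 253,454 + 74,520 = 528,161
volume = 7,670 + 7,180 + 2,760 = 17,610 m³
S = 528,161 / 17,610 = 29.992 ppt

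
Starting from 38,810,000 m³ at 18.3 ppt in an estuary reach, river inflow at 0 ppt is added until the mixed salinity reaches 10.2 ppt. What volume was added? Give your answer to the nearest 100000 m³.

30800000 m³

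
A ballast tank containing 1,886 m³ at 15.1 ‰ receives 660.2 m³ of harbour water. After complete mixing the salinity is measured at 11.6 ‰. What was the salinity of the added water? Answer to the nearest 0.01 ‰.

Salt balance: 1,886×15.1 + 660.2×S = 2,546.2×11.6
28,478.6 + 660.2·S = 29,535.92
S = (29,535.92 − 28,478.6) / 660.2 = 1.6015 ‰

1.60 ‰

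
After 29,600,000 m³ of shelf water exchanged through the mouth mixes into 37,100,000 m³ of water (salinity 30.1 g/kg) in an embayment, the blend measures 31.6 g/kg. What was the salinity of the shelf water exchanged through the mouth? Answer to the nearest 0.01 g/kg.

33.48 g/kg

Salt balance: 37,100,000×30.1 + 29,600,000×S = 66,700,000×31.6
1,116,710,000 + 29,600,000·S = 2,107,720,000
S = (2,107,720,000 − 1,116,710,000) / 29,600,000 = 33.4801 g/kg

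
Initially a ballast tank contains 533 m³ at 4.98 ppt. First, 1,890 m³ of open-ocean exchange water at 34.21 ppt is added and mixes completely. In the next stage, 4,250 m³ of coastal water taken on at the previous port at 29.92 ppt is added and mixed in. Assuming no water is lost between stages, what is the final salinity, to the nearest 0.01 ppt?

29.14 ppt

Mass of salt is conserved:
Initial salt = 533×4.98 = 2,654.34
After stage 1: salt = 2,654.34 + 1,890×34.21 = 67,311.24; volume = 2,423 m³; S = 27.78 ppt
After stage 2: salt = 67,311.24 + 4,250×29.92 = 194,471.24; volume = 6,673 m³
S = 194,471.24 / 6,673 = 29.143 ppt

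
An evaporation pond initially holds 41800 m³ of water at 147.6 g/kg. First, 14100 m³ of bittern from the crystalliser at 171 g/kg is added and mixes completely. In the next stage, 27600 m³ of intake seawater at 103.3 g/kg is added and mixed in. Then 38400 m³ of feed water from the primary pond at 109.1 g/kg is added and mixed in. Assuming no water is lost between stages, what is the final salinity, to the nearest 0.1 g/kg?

Salt balance:
Initial salt = 41,800×147.6 = 6,169,680
After stage 1: salt = 6,169,680 + 14,100×171 = 8,580,780; volume = 55,900 m³; S = 153.502 g/kg
After stage 2: salt = 8,580,780 + 27,600×103.3 = 11,431,860; volume = 83,500 m³; S = 136.909 g/kg
After stage 3: salt = 11,431,860 + 38,400×109.1 = 15,621,300; volume = 121,900 m³
S = 15,621,300 / 121,900 = 128.1485 g/kg

128.1 g/kg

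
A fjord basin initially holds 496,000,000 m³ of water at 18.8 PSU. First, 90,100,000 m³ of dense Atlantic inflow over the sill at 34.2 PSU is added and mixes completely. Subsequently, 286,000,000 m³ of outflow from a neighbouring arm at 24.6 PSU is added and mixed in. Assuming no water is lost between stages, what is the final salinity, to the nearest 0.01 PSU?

22.29 PSU

Conserving salt mass:
Initial salt = 496,000,000×18.8 = 9,324,800,000
After stage 1: salt = 9,324,800,000 + 90,100,000×34.2 = 12,406,220,000; volume = 586,100,000 m³; S = 21.167 PSU
After stage 2: salt = 12,406,220,000 + 286,000,000×24.6 = 19,441,820,000; volume = 872,100,000 m³
S = 19,441,820,000 / 872,100,000 = 22.2931 PSU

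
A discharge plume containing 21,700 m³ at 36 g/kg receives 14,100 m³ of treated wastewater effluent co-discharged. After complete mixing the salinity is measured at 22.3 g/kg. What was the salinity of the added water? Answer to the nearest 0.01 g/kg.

Salt balance: 21,700×36 + 14,100×S = 35,800×22.3
781,200 + 14,100·S = 798,340
S = (798,340 − 781,200) / 14,100 = 1.2156 g/kg

1.22 g/kg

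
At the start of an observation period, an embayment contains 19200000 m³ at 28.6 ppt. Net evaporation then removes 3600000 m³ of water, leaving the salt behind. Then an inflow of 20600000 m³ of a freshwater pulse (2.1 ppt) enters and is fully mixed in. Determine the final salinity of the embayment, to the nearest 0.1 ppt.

16.4 ppt

After evaporation: salt = 19,200,000×28.6 = 549,120,000; volume = 19,200,000 − 3,600,000 = 15,600,000 m³
After mixing: salt = 549,120,000 + 20,600,000×2.1 = 592,380,000; volume = 15,600,000 + 20,600,000 = 36,200,000 m³
S = 592,380,000 / 36,200,000 = 16.3641 ppt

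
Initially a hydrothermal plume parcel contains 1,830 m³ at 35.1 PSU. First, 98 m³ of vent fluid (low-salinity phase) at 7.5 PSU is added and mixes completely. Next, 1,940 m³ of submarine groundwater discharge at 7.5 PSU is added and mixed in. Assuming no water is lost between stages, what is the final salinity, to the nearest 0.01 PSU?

Conserving salt mass:
Initial salt = 1,830×35.1 = 64,233
After stage 1: salt = 64,233 + 98×7.5 = 64,968; volume = 1,928 m³; S = 33.697 PSU
After stage 2: salt = 64,968 + 1,940×7.5 = 79,518; volume = 3,868 m³
S = 79,518 / 3,868 = 20.5579 PSU

20.56 PSU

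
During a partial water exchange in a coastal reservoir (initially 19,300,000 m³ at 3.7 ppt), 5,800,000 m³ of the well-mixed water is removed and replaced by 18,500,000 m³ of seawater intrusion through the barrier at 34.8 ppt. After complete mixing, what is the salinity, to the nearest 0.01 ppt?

21.68 ppt

Remaining after removal: 13,500,000 m³ at 3.7 ppt (salt = 49,950,000)
After addition: salt = 49,950,000 + 18,500,000×34.8 = 693,750,000; volume = 32,000,000 m³
S = 693,750,000 / 32,000,000 = 21.6797 ppt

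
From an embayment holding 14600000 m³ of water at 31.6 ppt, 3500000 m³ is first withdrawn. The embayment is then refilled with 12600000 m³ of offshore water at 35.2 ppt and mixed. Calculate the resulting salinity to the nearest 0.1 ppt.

33.5 ppt

Remaining after removal: 11,100,000 m³ at 31.6 ppt (salt = 350,760,000)
After addition: salt = 350,760,000 + 12,600,000×35.2 = 794,280,000; volume = 23,700,000 m³
S = 794,280,000 / 23,700,000 = 33.5139 ppt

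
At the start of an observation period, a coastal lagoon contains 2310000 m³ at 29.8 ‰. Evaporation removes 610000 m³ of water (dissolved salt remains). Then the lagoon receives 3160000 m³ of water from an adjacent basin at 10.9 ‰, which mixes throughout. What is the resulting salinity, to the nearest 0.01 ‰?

21.25 ‰

After evaporation: salt = 2,310,000×29.8 = 68,838,000; volume = 2,310,000 − 610,000 = 1,700,000 m³
After mixing: salt = 68,838,000 + 3,160,000×10.9 = 103,282,000; volume = 1,700,000 + 3,160,000 = 4,860,000 m³
S = 103,282,000 / 4,860,000 = 21.2514 ‰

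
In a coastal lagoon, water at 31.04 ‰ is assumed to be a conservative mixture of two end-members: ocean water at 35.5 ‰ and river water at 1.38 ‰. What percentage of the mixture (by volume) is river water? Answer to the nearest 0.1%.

Let f be the freshwater fraction. Salt balance per unit volume:
f×1.38 + (1−f)×35.5 = 31.04
f = (35.5 − 31.04) / (35.5 − 1.38) = 4.46/34.12 = 0.1307

13.1%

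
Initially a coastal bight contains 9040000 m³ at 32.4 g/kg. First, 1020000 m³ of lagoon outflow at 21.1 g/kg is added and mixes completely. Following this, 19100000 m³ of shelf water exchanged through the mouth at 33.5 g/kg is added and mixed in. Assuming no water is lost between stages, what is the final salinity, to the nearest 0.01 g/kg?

32.73 g/kg

Conserving salt mass:
Initial salt = 9,040,000×32.4 = 292,896,000
After stage 1: salt = 292,896,000 + 1,020,000×21.1 = 314,418,000; volume = 10,060,000 m³; S = 31.254 g/kg
After stage 2: salt = 314,418,000 + 19,100,000×33.5 = 954,268,000; volume = 29,160,000 m³
S = 954,268,000 / 29,160,000 = 32.7252 g/kg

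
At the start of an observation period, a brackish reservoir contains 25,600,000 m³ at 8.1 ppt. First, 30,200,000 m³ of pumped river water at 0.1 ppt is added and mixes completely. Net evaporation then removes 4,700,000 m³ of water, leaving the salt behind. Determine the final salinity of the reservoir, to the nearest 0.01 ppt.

4.12 ppt

After mixing: salt = 25,600,000×8.1 + 30,200,000×0.1 = 210,380,000; volume = 55,800,000 m³
After evaporation: salt unchanged = 210,380,000; volume = 55,800,000 − 4,700,000 = 51,100,000 m³
S = 210,380,000 / 51,100,000 = 4.117 ppt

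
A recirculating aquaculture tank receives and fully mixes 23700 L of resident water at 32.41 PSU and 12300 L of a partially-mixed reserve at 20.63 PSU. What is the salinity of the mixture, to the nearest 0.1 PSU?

28.4 PSU

Salt balance:
salt = 23,700×32.41 + 12,300×20.63 = 768,117 + 253,749 = 1,021,866
volume = 23,700 + 12,300 = 36,000 L
S = 1,021,866 / 36,000 = 28.385 PSU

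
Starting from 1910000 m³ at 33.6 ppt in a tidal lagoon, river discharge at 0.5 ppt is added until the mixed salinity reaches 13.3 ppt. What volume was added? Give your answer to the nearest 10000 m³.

Salt balance: 1,910,000×33.6 + V×0.5 = (1,910,000+V)×13.3
64,176,000 + 0.5V = 25,403,000 + 13.3V
38,773,000 = 12.8V
V = 3,029,140.63 m³

3030000 m³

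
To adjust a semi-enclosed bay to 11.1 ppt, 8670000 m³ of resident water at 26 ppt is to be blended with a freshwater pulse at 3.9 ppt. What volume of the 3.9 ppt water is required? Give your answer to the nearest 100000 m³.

17900000 m³

Salt balance: 8,670,000×26 + V×3.9 = (8,670,000+V)×11.1
225,420,000 + 3.9V = 96,237,000 + 11.1V
129,183,000 = 7.2V
V = 17,942,083.33 m³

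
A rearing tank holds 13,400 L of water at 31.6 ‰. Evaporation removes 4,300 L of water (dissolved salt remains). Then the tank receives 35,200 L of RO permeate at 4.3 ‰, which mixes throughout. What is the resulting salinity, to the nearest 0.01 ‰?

12.98 ‰

After evaporation: salt = 13,400×31.6 = 423,440; volume = 13,400 − 4,300 = 9,100 L
After mixing: salt = 423,440 + 35,200×4.3 = 574,800; volume = 9,100 + 35,200 = 44,300 L
S = 574,800 / 44,300 = 12.9752 ‰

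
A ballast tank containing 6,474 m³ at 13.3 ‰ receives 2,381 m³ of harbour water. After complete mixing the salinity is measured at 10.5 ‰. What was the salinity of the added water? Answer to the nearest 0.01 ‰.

2.89 ‰

Salt balance: 6,474×13.3 + 2,381×S = 8,855×10.5
86,104.2 + 2,381·S = 92,977.5
S = (92,977.5 − 86,104.2) / 2,381 = 2.8867 ‰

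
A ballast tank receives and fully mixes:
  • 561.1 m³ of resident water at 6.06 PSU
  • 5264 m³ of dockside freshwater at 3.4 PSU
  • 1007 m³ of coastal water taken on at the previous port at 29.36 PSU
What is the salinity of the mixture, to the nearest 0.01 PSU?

Weighted by volume,
salt = 561.1×6.06 + 5,264×3.4 + 1,007×29.36 = 3,400.266 + 17,897.6 + 29,565.52 = 50,863.386
volume = 561.1 + 5,264 + 1,007 = 6,832.1 m³
S = 50,863.386 / 6,832.1 = 7.4448 PSU

7.44 PSU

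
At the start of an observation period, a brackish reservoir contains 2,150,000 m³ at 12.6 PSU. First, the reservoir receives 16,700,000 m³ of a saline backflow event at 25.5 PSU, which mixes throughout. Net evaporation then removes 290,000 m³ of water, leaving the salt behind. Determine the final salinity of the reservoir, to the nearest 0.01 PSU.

24.40 PSU

After mixing: salt = 2,150,000×12.6 + 16,700,000×25.5 = 452,940,000; volume = 18,850,000 m³
After evaporation: salt unchanged = 452,940,000; volume = 18,850,000 − 290,000 = 18,560,000 m³
S = 452,940,000 / 18,560,000 = 24.4041 PSU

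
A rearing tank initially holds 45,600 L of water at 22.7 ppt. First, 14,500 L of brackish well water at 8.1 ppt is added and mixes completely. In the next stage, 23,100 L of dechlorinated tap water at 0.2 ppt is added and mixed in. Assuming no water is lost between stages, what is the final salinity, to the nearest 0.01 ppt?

Salt balance:
Initial salt = 45,600×22.7 = 1,035,120
After stage 1: salt = 1,035,120 + 14,500×8.1 = 1,152,570; volume = 60,100 L; S = 19.178 ppt
After stage 2: salt = 1,152,570 + 23,100×0.2 = 1,157,190; volume = 83,200 L
S = 1,157,190 / 83,200 = 13.9085 ppt

13.91 ppt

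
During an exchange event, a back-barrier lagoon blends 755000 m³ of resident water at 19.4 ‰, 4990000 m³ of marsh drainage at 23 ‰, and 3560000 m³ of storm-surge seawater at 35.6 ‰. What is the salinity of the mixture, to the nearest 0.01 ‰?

27.53 ‰

Weighted by volume,
salt = 755,000×19.4 + 4,990,000×23 + 3,560,000×35.6 = 14,647,000 + 114,770,000 + 126,736,000 = 256,153,000
volume = 755,000 + 4,990,000 + 3,560,000 = 9,305,000 m³
S = 256,153,000 / 9,305,000 = 27.5285 ‰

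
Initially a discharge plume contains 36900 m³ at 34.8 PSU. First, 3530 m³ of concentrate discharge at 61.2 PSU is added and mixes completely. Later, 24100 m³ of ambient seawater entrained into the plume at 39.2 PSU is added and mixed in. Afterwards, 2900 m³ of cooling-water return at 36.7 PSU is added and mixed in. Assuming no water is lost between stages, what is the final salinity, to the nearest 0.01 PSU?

Conserving salt mass:
Initial salt = 36,900×34.8 = 1,284,120
After stage 1: salt = 1,284,120 + 3,530×61.2 = 1,500,156; volume = 40,430 m³; S = 37.105 PSU
After stage 2: salt = 1,500,156 + 24,100×39.2 = 2,444,876; volume = 64,530 m³; S = 37.887 PSU
After stage 3: salt = 2,444,876 + 2,900×36.7 = 2,551,306; volume = 67,430 m³
S = 2,551,306 / 67,430 = 37.8364 PSU

37.84 PSU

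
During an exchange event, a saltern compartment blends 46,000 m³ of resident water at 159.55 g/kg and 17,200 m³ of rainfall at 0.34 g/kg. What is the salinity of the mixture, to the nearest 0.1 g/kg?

116.2 g/kg

Mass of salt is conserved:
salt = 46,000×159.55 + 17,200×0.34 = 7,339,300 + 5,848 = 7,345,148
volume = 46,000 + 17,200 = 63,200 m³
S = 7,345,148 / 63,200 = 116.221 g/kg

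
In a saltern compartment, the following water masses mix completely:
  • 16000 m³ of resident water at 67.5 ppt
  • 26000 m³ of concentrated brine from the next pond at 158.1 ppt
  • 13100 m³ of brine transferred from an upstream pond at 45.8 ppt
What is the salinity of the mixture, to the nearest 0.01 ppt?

Salt balance:
salt = 16,000×67.5 + 26,000×158.1 + 13,100×45.8 = 1,080,000 + 4,110,600 + 599,980 = 5,790,580
volume = 16,000 + 26,000 + 13,100 = 55,100 m³
S = 5,790,580 / 55,100 = 105.0922 ppt

105.09 ppt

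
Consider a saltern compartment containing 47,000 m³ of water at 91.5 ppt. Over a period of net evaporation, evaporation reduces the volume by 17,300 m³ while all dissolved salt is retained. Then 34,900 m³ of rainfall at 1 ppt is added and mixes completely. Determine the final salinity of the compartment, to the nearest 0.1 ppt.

After evaporation: salt = 47,000×91.5 = 4,300,500; volume = 47,000 − 17,300 = 29,700 m³
After mixing: salt = 4,300,500 + 34,900×1 = 4,335,400; volume = 29,700 + 34,900 = 64,600 m³
S = 4,335,400 / 64,600 = 67.1115 ppt

67.1 ppt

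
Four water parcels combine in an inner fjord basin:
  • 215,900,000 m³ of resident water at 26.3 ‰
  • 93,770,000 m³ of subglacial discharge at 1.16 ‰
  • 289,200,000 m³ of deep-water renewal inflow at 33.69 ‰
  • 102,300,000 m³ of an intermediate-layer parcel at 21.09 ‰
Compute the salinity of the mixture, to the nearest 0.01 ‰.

25.23 ‰

Salt balance:
salt = 215,900,000×26.3 + 93,770,000×1.16 + 289,200,000×33.69 + 102,300,000×21.09 = 5,678,170,000 + 108,773,200 + 9,743,148,000 + 2,157,507,000 = 17,687,598,200
volume = 215,900,000 + 93,770,000 + 289,200,000 + 102,300,000 = 701,170,000 m³
S = 17,687,598,200 / 701,170,000 = 25.2258 ‰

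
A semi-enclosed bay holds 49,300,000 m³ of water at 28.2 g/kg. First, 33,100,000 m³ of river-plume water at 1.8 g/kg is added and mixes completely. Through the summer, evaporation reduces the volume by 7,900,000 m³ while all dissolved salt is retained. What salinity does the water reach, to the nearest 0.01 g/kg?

19.46 g/kg

After mixing: salt = 49,300,000×28.2 + 33,100,000×1.8 = 1,449,840,000; volume = 82,400,000 m³
After evaporation: salt unchanged = 1,449,840,000; volume = 82,400,000 − 7,900,000 = 74,500,000 m³
S = 1,449,840,000 / 74,500,000 = 19.4609 g/kg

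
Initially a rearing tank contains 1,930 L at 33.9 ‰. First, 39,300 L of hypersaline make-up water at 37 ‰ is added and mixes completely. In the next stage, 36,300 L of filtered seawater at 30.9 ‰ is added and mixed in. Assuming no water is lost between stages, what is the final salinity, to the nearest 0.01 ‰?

34.07 ‰

Mass of salt is conserved:
Initial salt = 1,930×33.9 = 65,427
After stage 1: salt = 65,427 + 39,300×37 = 1,519,527; volume = 41,230 L; S = 36.855 ‰
After stage 2: salt = 1,519,527 + 36,300×30.9 = 2,641,197; volume = 77,530 L
S = 2,641,197 / 77,530 = 34.0668 ‰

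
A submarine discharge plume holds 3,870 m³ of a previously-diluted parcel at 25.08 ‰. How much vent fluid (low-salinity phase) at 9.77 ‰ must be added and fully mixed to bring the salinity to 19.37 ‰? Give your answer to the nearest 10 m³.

2300 m³

Salt balance: 3,870×25.08 + V×9.77 = (3,870+V)×19.37
97,059.6 + 9.77V = 74,961.9 + 19.37V
22,097.7 = 9.6V
V = 2,301.84 m³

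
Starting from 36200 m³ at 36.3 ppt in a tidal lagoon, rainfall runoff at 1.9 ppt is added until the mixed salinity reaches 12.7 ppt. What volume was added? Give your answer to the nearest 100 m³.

Salt balance: 36,200×36.3 + V×1.9 = (36,200+V)×12.7
1,314,060 + 1.9V = 459,740 + 12.7V
854,320 = 10.8V
V = 79,103.7 m³

79100 m³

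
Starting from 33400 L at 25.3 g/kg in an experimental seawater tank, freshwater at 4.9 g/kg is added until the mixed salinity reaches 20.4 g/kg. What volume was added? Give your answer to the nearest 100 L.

10600 L

Salt balance: 33,400×25.3 + V×4.9 = (33,400+V)×20.4
845,020 + 4.9V = 681,360 + 20.4V
163,660 = 15.5V
V = 10,558.71 L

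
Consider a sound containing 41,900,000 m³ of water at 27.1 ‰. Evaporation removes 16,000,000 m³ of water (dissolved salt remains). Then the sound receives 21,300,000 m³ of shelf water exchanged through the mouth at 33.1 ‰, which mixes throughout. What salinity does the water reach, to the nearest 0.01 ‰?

After evaporation: salt = 41,900,000×27.1 = 1,135,490,000; volume = 41,900,000 − 16,000,000 = 25,900,000 m³
After mixing: salt = 1,135,490,000 + 21,300,000×33.1 = 1,840,520,000; volume = 25,900,000 + 21,300,000 = 47,200,000 m³
S = 1,840,520,000 / 47,200,000 = 38.9941 ‰

38.99 ‰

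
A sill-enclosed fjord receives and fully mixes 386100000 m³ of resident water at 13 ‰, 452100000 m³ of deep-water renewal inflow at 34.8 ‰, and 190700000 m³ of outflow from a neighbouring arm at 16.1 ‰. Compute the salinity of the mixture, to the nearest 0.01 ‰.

Total salt / total volume:
salt = 386,100,000×13 + 452,100,000×34.8 + 190,700,000×16.1 = 5,019,300,000 + 15,733,080,000 + 3,070,270,000 = 23,822,650,000
volume = 386,100,000 + 452,100,000 + 190,700,000 = 1,028,900,000 m³
S = 23,822,650,000 / 1,028,900,000 = 23.1535 ‰

23.15 ‰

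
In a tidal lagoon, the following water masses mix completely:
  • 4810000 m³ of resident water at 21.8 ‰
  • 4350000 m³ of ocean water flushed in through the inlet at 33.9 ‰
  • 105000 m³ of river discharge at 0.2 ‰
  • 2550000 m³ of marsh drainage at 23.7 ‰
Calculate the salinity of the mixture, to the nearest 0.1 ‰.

26.5 ‰

Mass of salt is conserved:
salt = 4,810,000×21.8 + 4,350,000×33.9 + 105,000×0.2 + 2,550,000×23.7 = 104,858,000 + 147,465,000 + 21,000 + 60,435,000 = 312,779,000
volume = 4,810,000 + 4,350,000 + 105,000 + 2,550,000 = 11,815,000 m³
S = 312,779,000 / 11,815,000 = 26.473 ‰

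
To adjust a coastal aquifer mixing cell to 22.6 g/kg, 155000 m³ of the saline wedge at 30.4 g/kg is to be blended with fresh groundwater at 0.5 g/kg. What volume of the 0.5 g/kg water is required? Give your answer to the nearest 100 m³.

54700 m³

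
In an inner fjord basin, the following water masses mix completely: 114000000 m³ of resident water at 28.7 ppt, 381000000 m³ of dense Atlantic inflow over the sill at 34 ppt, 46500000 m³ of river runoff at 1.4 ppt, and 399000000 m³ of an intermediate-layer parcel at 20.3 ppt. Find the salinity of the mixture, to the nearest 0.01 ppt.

25.93 ppt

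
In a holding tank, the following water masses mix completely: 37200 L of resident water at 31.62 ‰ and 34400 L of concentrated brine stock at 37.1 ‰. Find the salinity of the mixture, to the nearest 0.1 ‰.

34.3 ‰

Salt balance:
salt = 37,200×31.62 + 34,400×37.1 = 1,176,264 + 1,276,240 = 2,452,504
volume = 37,200 + 34,400 = 71,600 L
S = 2,452,504 / 71,600 = 34.253 ‰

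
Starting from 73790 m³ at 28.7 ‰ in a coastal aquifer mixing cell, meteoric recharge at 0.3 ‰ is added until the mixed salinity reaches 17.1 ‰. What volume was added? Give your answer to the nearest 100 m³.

51000 m³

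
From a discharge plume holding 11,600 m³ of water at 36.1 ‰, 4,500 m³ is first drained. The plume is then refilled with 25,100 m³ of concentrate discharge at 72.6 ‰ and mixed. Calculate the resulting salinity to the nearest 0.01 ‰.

Remaining after removal: 7,100 m³ at 36.1 ‰ (salt = 256,310)
After addition: salt = 256,310 + 25,100×72.6 = 2,078,570; volume = 32,200 m³
S = 2,078,570 / 32,200 = 64.5519 ‰

64.55 ‰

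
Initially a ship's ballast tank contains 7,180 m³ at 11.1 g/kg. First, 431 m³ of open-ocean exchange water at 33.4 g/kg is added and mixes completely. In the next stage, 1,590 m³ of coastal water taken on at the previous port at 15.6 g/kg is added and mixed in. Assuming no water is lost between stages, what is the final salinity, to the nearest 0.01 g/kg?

12.92 g/kg

Weighted by volume,
Initial salt = 7,180×11.1 = 79,698
After stage 1: salt = 79,698 + 431×33.4 = 94,093.4; volume = 7,611 m³; S = 12.363 g/kg
After stage 2: salt = 94,093.4 + 1,590×15.6 = 118,897.4; volume = 9,201 m³
S = 118,897.4 / 9,201 = 12.9222 g/kg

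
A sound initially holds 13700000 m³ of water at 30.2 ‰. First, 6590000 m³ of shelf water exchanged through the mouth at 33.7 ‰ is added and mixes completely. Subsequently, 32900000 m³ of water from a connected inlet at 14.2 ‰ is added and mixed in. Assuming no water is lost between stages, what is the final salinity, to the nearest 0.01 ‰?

20.74 ‰

Total salt / total volume:
Initial salt = 13,700,000×30.2 = 413,740,000
After stage 1: salt = 413,740,000 + 6,590,000×33.7 = 635,823,000; volume = 20,290,000 m³; S = 31.337 ‰
After stage 2: salt = 635,823,000 + 32,900,000×14.2 = 1,103,003,000; volume = 53,190,000 m³
S = 1,103,003,000 / 53,190,000 = 20.737 ‰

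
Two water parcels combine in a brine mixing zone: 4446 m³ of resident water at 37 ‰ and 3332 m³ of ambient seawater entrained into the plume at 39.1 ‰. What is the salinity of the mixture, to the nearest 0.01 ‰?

Weighted by volume,
salt = 4,446×37 + 3,332×39.1 = 164,502 + 130,281.2 = 294,783.2
volume = 4,446 + 3,332 = 7,778 m³
S = 294,783.2 / 7,778 = 37.8996 ‰

37.90 ‰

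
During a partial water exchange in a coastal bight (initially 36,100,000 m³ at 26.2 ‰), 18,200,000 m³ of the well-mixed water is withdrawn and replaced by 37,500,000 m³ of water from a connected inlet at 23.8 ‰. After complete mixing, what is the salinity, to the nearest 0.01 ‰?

Remaining after removal: 17,900,000 m³ at 26.2 ‰ (salt = 468,980,000)
After addition: salt = 468,980,000 + 37,500,000×23.8 = 1,361,480,000; volume = 55,400,000 m³
S = 1,361,480,000 / 55,400,000 = 24.5755 ‰

24.58 ‰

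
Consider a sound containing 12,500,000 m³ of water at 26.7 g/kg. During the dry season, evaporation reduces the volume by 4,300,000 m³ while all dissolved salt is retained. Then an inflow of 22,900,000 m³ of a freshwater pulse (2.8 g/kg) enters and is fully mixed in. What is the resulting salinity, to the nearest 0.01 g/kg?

12.79 g/kg

After evaporation: salt = 12,500,000×26.7 = 333,750,000; volume = 12,500,000 − 4,300,000 = 8,200,000 m³
After mixing: salt = 333,750,000 + 22,900,000×2.8 = 397,870,000; volume = 8,200,000 + 22,900,000 = 31,100,000 m³
S = 397,870,000 / 31,100,000 = 12.7932 g/kg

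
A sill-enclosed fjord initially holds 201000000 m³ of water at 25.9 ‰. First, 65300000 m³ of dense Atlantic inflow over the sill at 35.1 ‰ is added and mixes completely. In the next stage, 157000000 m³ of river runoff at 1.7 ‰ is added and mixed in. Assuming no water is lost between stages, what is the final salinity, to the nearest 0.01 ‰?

18.34 ‰

Conserving salt mass:
Initial salt = 201,000,000×25.9 = 5,205,900,000
After stage 1: salt = 5,205,900,000 + 65,300,000×35.1 = 7,497,930,000; volume = 266,300,000 m³; S = 28.156 ‰
After stage 2: salt = 7,497,930,000 + 157,000,000×1.7 = 7,764,830,000; volume = 423,300,000 m³
S = 7,764,830,000 / 423,300,000 = 18.3436 ‰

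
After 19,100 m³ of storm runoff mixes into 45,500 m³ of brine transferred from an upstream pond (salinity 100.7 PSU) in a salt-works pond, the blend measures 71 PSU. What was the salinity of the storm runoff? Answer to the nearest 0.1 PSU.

0.2 PSU

Salt balance: 45,500×100.7 + 19,100×S = 64,600×71
4,581,850 + 19,100·S = 4,586,600
S = (4,586,600 − 4,581,850) / 19,100 = 0.2487 PSU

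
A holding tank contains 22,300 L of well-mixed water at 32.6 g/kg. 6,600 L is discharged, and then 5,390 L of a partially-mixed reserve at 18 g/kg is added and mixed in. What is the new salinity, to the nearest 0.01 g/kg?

28.87 g/kg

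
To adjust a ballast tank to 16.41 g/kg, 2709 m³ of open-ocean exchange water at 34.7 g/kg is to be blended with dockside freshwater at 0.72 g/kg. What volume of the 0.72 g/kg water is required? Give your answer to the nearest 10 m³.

Salt balance: 2,709×34.7 + V×0.72 = (2,709+V)×16.41
94,002.3 + 0.72V = 44,454.69 + 16.41V
49,547.61 = 15.69V
V = 3,157.91 m³

3160 m³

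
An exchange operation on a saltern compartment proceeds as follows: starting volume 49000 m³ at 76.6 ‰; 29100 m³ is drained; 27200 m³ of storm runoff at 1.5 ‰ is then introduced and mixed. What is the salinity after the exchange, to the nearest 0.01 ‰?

Remaining after removal: 19,900 m³ at 76.6 ‰ (salt = 1,524,340)
After addition: salt = 1,524,340 + 27,200×1.5 = 1,565,140; volume = 47,100 m³
S = 1,565,140 / 47,100 = 33.2301 ‰

33.23 ‰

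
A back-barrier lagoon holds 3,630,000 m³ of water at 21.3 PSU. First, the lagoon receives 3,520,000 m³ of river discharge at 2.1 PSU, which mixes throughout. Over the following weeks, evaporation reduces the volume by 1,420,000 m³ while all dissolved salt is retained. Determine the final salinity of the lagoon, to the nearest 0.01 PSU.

14.78 PSU

After mixing: salt = 3,630,000×21.3 + 3,520,000×2.1 = 84,711,000; volume = 7,150,000 m³
After evaporation: salt unchanged = 84,711,000; volume = 7,150,000 − 1,420,000 = 5,730,000 m³
S = 84,711,000 / 5,730,000 = 14.7838 PSU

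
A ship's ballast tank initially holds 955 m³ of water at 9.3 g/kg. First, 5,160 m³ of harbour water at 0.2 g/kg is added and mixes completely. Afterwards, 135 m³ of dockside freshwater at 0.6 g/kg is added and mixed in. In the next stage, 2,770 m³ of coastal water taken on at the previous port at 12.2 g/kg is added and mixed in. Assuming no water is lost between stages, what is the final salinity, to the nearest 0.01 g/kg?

Conserving salt mass:
Initial salt = 955×9.3 = 8,881.5
After stage 1: salt = 8,881.5 + 5,160×0.2 = 9,913.5; volume = 6,115 m³; S = 1.621 g/kg
After stage 2: salt = 9,913.5 + 135×0.6 = 9,994.5; volume = 6,250 m³; S = 1.599 g/kg
After stage 3: salt = 9,994.5 + 2,770×12.2 = 43,788.5; volume = 9,020 m³
S = 43,788.5 / 9,020 = 4.8546 g/kg

4.85 g/kg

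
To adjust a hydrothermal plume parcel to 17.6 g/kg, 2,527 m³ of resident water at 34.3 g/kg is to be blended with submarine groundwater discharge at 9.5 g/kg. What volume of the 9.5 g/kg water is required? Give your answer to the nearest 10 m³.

Salt balance: 2,527×34.3 + V×9.5 = (2,527+V)×17.6
86,676.1 + 9.5V = 44,475.2 + 17.6V
42,200.9 = 8.1V
V = 5,209.99 m³

5210 m³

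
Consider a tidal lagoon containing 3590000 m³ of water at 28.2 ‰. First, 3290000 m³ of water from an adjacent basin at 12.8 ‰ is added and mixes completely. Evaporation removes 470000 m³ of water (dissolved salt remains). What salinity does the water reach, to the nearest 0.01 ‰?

22.36 ‰

After mixing: salt = 3,590,000×28.2 + 3,290,000×12.8 = 143,350,000; volume = 6,880,000 m³
After evaporation: salt unchanged = 143,350,000; volume = 6,880,000 − 470,000 = 6,410,000 m³
S = 143,350,000 / 6,410,000 = 22.3635 ‰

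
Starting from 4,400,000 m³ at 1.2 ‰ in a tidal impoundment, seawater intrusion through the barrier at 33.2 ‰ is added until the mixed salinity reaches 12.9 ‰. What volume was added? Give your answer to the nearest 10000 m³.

2540000 m³

Salt balance: 4,400,000×1.2 + V×33.2 = (4,400,000+V)×12.9
5,280,000 + 33.2V = 56,760,000 + 12.9V
51,480,000 = 20.3V
V = 2,535,960.59 m³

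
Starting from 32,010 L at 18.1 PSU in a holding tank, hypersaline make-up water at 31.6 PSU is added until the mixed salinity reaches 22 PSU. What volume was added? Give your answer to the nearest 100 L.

13000 L

Salt balance: 32,010×18.1 + V×31.6 = (32,010+V)×22
579,381 + 31.6V = 704,220 + 22V
124,839 = 9.6V
V = 13,004.06 L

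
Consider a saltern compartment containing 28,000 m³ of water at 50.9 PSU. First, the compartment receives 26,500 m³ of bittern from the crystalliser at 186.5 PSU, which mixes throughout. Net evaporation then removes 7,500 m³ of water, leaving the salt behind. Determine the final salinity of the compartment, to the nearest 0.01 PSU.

135.48 PSU

After mixing: salt = 28,000×50.9 + 26,500×186.5 = 6,367,450; volume = 54,500 m³
After evaporation: salt unchanged = 6,367,450; volume = 54,500 − 7,500 = 47,000 m³
S = 6,367,450 / 47,000 = 135.4777 PSU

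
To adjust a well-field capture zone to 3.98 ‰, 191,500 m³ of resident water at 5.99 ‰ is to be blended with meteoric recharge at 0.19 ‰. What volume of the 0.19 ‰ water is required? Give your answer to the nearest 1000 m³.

102000 m³

Salt balance: 191,500×5.99 + V×0.19 = (191,500+V)×3.98
1,147,085 + 0.19V = 762,170 + 3.98V
384,915 = 3.79V
V = 101,560.69 m³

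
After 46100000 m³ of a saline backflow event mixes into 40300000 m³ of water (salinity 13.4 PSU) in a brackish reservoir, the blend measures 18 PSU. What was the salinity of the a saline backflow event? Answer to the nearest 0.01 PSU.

Salt balance: 40,300,000×13.4 + 46,100,000×S = 86,400,000×18
540,020,000 + 46,100,000·S = 1,555,200,000
S = (1,555,200,000 − 540,020,000) / 46,100,000 = 22.0213 PSU

22.02 PSU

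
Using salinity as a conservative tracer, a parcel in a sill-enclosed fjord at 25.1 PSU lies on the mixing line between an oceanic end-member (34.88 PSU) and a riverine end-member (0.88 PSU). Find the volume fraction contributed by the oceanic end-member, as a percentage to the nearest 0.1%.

Let g be the oceanic fraction. Salt balance per unit volume:
g×34.88 + (1−g)×0.88 = 25.1
g = (25.1 − 0.88) / (34.88 − 0.88) = 24.22/34 = 0.7124

71.2%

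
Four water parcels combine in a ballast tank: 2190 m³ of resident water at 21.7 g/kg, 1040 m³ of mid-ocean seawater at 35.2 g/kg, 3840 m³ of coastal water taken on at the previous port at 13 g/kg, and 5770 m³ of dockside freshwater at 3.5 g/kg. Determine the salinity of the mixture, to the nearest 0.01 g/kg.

12.01 g/kg

Mass of salt is conserved:
salt = 2,190×21.7 + 1,040×35.2 + 3,840×13 + 5,770×3.5 = 47,523 + 36,608 + 49,920 + 20,195 = 154,246
volume = 2,190 + 1,040 + 3,840 + 5,770 = 12,840 m³
S = 154,246 / 12,840 = 12.0129 g/kg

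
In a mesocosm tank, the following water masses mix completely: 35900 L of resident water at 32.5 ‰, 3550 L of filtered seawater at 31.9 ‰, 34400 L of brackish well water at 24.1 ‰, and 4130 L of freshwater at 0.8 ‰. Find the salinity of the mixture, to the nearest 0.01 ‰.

27.09 ‰

Total salt / total volume:
salt = 35,900×32.5 + 3,550×31.9 + 34,400×24.1 + 4,130×0.8 = 1,166,750 + 113,245 + 829,040 + 3,304 = 2,112,339
volume = 35,900 + 3,550 + 34,400 + 4,130 = 77,980 L
S = 2,112,339 / 77,980 = 27.0882 ‰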